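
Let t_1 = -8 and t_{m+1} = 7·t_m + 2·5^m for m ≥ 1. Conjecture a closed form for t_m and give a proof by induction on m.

t_m = -5^m - 3·7^(m - 1)

Computing the first terms: t_1 = -8, t_2 = -46, t_3 = -272. This suggests t_m = -5^m - 3·7^(m - 1).
For the base case m = 1: the formula gives -8 = -8 = t_1.
For the inductive step, assume it holds for an arbitrary k ≥ 1, so t_k = -5^k - 3·7^(k - 1).
Then t_{k+1} = 7·t_k + 2·5^k = 7·(-5^k - 3·7^(k - 1)) + 2·5^k = -5^(k + 1) - 3·7^k = -5^(k+1) - 3·7^((k+1) - 1),
which is the claimed formula at m = k+1.
By induction, the statement is established for all m ≥ 1.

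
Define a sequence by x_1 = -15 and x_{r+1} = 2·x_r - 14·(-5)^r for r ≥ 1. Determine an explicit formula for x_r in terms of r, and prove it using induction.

Computing the first terms: x_1 = -15, x_2 = 40, x_3 = -270. This suggests x_r = 2(-5)^r - 5·2^(r - 1).
For the base case r = 1: the formula gives -15 = -15 = x_1.
For the inductive step, assume it holds for an arbitrary m ≥ 1, so x_m = 2(-5)^m - 5·2^(m - 1).
Then x_{m+1} = 2·x_m - 14·(-5)^m = 2·(2(-5)^m - 5·2^(m - 1)) - 14·(-5)^m = 2(-5)^(m + 1) - 5·2^m = 2(-5)^(m+1) - 5·2^((m+1) - 1),
which is the claimed formula at r = m+1.
By induction, the statement is established for all r ≥ 1.

x_r = 2(-5)^r - 5·2^(r - 1)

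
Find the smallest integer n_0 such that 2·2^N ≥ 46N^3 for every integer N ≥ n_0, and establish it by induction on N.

n_0 = 17

At N = 16: 131072 < 188416, so the inequality fails and n_0 ≥ 17. We prove 2·2^N ≥ 46N^3 for all N ≥ 17.
Base case (N = 17): 2·2^N = 262144 and 46N^3 = 225998, so 262144 ≥ 225998.
Inductive step: assume the claim holds for N = r, so 2·2^r ≥ 46r^3.
Then 2·2^(r + 1) = 2·(2·2^r) ≥ 2·(46r^3).
Also, for r ≥ 17 we have 2·(46r^3) ≥ 46(r+1)^3, since 2 ≥ (1 + 1/r)^3 for all r ≥ 17.
Combining, 2·2^(r + 1) ≥ 46(r+1)^3.
Hence, by induction on N, the claim holds for every N ≥ 17.
Hence the smallest such n_0 is 17.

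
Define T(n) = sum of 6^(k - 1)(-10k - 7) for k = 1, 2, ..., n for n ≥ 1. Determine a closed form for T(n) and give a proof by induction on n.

T(n) = -6^n(2n + 1) + 1

We claim T(n) = -6^n(2n + 1) + 1 for all n ≥ 1.
When n = 1: T(1) = -17, and the closed form gives -17. They agree.
For the inductive step, assume it holds for an arbitrary k ≥ 1, so T(k) = -6^k(2k + 1) + 1.
Then T(k+1) = T(k) + (6^k(-10k - 17)) = (-6^k(2k + 1) + 1) + (6^k(-10k - 17)).
Simplifying, T(k+1) = -12·6^k·k - 18·6^k + 1 = -6^(k+1)(2(k+1) + 1) + 1,
which is the closed form with n = k+1.
Hence, by induction on n, the claim holds for every n ≥ 1.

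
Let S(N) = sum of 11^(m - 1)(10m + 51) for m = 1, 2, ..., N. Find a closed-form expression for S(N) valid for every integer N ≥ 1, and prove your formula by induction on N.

We claim S(N) = 11^N(N + 5) - 5 for all N ≥ 1.
Base case (N = 1): S(1) = 61, and the closed form gives 61. They agree.
For the inductive step, assume it holds for an arbitrary m ≥ 1, so S(m) = 11^m(m + 5) - 5.
Then S(m+1) = S(m) + (11^m(10m + 61)) = (11^m(m + 5) - 5) + (11^m(10m + 61)).
Simplifying, S(m+1) = 11·11^m·m + 66·11^m - 5 = 11^(m+1)((m+1) + 5) - 5,
which is the closed form with N = m+1.
Hence, by induction on N, the claim holds for every N ≥ 1.

S(N) = 11^N(N + 5) - 5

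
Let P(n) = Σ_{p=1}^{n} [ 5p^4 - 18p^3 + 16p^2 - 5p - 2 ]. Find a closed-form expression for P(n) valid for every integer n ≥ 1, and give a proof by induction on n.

We claim P(n) = n(n^4 - 2n^3 - 2n^2 + n - 2) for all n ≥ 1.
When n = 1: P(1) = -4, and the closed form gives -4. They agree.
Inductive step: assume the claim holds for n = p, so P(p) = p(p^4 - 2p^3 - 2p^2 + p - 2).
Then P(p+1) = P(p) + (5p^4 + 2p^3 - 8p^2 - 7p - 4) = (p(p^4 - 2p^3 - 2p^2 + p - 2)) + (5p^4 + 2p^3 - 8p^2 - 7p - 4).
Simplifying, P(p+1) = (p + 1)(p^4 + 2p^3 - 2p^2 - 5p - 4) = (p+1)((p+1)^4 - 2(p+1)^3 - 2(p+1)^2 + (p+1) - 2),
which is the closed form with n = p+1.
This completes the induction.

P(n) = n(n^4 - 2n^3 - 2n^2 + n - 2)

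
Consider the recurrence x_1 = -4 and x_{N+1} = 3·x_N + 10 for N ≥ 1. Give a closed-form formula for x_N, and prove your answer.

x_N = 3^(N - 1) - 5

Computing the first terms: x_1 = -4, x_2 = -2, x_3 = 4. This suggests x_N = 3^(N - 1) - 5.
Base case (N = 1): the formula gives -4 = -4 = x_1.
For the inductive step, assume it holds for an arbitrary i ≥ 1, so x_i = 3^(i - 1) - 5.
Then x_{i+1} = 3·x_i + 10 = 3·(3^(i - 1) - 5) + 10 = 3^i - 5 = 3^((i+1) - 1) - 5,
which is the claimed formula at N = i+1.
By the principle of mathematical induction, the result holds for all N ≥ 1.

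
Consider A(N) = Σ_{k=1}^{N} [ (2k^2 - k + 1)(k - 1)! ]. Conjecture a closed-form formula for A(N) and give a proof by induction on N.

A(N) = (2N + 1)N! - 1

We claim A(N) = (2N + 1)N! - 1 for all N ≥ 1.
Base step (N = 1): A(1) = 2, and the closed form gives 2. They agree.
For the inductive step, assume it holds for an arbitrary k ≥ 1, so A(k) = (2k + 1)k! - 1.
Then A(k+1) = A(k) + ((2k^2 + 3k + 2)k!) = ((2k + 1)k! - 1) + ((2k^2 + 3k + 2)k!).
Simplifying, A(k+1) = (2(k+1) + 1)(k+1)! - 1,
which is the closed form with N = k+1.
By the principle of mathematical induction, the result holds for all N ≥ 1.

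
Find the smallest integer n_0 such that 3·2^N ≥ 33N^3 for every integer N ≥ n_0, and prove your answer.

n_0 = 16

At N = 15: 98304 < 111375, so the inequality fails and n_0 ≥ 16. We prove 3·2^N ≥ 33N^3 for all N ≥ 16.
Base step (N = 16): 3·2^N = 196608 and 33N^3 = 135168, so 196608 ≥ 135168.
Inductive step: assume the claim holds for N = j, so 3·2^j ≥ 33j^3.
Then 3·2^(j + 1) = 2·(3·2^j) ≥ 2·(33j^3).
Also, for j ≥ 16 we have 2·(33j^3) ≥ 33(j+1)^3, since 2 ≥ (1 + 1/j)^3 for all j ≥ 16.
Combining, 3·2^(j + 1) ≥ 33(j+1)^3.
By induction, the statement is established for all N ≥ 16.
Hence the smallest such n_0 is 16.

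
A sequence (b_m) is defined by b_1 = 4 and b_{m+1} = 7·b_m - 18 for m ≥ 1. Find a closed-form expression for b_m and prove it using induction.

Computing the first terms: b_1 = 4, b_2 = 10, b_3 = 52. This suggests b_m = 7^(m - 1) + 3.
Base case (m = 1): the formula gives 4 = 4 = b_1.
Inductive step: suppose the statement holds for some i ≥ 1, so b_i = 7^(i - 1) + 3.
Then b_{i+1} = 7·b_i - 18 = 7·(7^(i - 1) + 3) - 18 = 7^i + 3 = 7^((i+1) - 1) + 3,
which is the claimed formula at m = i+1.
By the principle of mathematical induction, the result holds for all m ≥ 1.

b_m = 7^(m - 1) + 3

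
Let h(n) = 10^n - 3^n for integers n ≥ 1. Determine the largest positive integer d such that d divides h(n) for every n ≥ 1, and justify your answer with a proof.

d = 7

Computing the first values: h(1) = 7 and h(2) = 91; gcd(7, 91) = 7, so d ≤ 7.
We prove 7 | 10^n - 3^n for all n ≥ 1 by induction on n.
Base case (n = 1): h(1) = 7 = 7·(1), so 7 | h(1).
Inductive step: suppose the statement holds for some p ≥ 1, i.e. 7 | h(p). Then
10^{p+1} − 3^{p+1} = 10·10^p − 3·3^p = 10·(10^p − 3^p) + (7)·3^p. The first term is divisible by 7 by the inductive hypothesis, and the second term (7)·3^p is divisible by 7 since 7 | 7. Hence 7 | h(p+1).
This completes the induction.
Therefore the largest such d is 7.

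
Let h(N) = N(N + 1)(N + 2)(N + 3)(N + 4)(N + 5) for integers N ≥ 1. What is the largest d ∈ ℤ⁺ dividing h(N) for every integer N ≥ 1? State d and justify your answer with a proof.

Computing the first values: h(1) = 720 and h(2) = 5040; gcd(720, 5040) = 720, so d ≤ 720.
We prove 720 | N(N + 1)(N + 2)(N + 3)(N + 4)(N + 5) for all N ≥ 1 by induction on N.
For the base case N = 1: h(1) = 720 = 720·(1), so 720 | h(1).
Inductive step: suppose the statement holds for some p ≥ 1, i.e. 720 | h(p). Then
h(p+1) − h(p) = (p+1)·(p+2)·(p+3)·(p+4)·(p+5)·(p+6) − p·(p+1)·(p+2)·(p+3)·(p+4)·(p+5) = (p+1)·(p+2)·(p+3)·(p+4)·(p+5)·[(p+6) − p] = 6·(p+1)·(p+2)·(p+3)·(p+4)·(p+5). The product of 5 consecutive integers is divisible by (5)! = 120, so h(p+1) − h(p) is divisible by 6·120 = 720. By the inductive hypothesis 720 | h(p), hence 720 | h(p+1).
This completes the induction.
Therefore the largest such d is 720.

d = 720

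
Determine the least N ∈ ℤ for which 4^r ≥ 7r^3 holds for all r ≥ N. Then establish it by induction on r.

At r = 4: 256 < 448, so the inequality fails and N ≥ 5. We prove 4^r ≥ 7r^3 for all r ≥ 5.
When r = 5: 4^r = 1024 and 7r^3 = 875, so 1024 ≥ 875.
Inductive step: suppose the statement holds for some j ≥ 5, so 4^j ≥ 7j^3.
Then 4^(j + 1) = 4·(4^j) ≥ 4·(7j^3).
Also, for j ≥ 5 we have 4·(7j^3) ≥ 7(j+1)^3, since 4 ≥ (1 + 1/j)^3 for all j ≥ 5.
Combining, 4^(j + 1) ≥ 7(j+1)^3.
By induction, the statement is established for all r ≥ 5.
Hence the smallest such N is 5.

N = 5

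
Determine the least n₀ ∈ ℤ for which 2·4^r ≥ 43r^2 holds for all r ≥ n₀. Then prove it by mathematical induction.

n₀ = 5

At r = 4: 512 < 688, so the inequality fails and n₀ ≥ 5. We prove 2·4^r ≥ 43r^2 for all r ≥ 5.
When r = 5: 2·4^r = 2048 and 43r^2 = 1075, so 2048 ≥ 1075.
For the inductive step, assume it holds for an arbitrary j ≥ 5, so 2·4^j ≥ 43j^2.
Then 2·4^(j + 1) = 4·(2·4^j) ≥ 4·(43j^2).
Also, for j ≥ 5 we have 4·(43j^2) ≥ 43(j+1)^2, since 4 ≥ (1 + 1/j)^2 for all j ≥ 5.
Combining, 2·4^(j + 1) ≥ 43(j+1)^2.
By induction, the statement is established for all r ≥ 5.
Hence the smallest such n₀ is 5.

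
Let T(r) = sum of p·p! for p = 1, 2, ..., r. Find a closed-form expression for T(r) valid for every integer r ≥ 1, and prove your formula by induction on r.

T(r) = (r + 1)r! - 1

We claim T(r) = (r + 1)r! - 1 for all r ≥ 1.
Base case (r = 1): T(1) = 1, and the closed form gives 1. They agree.
Suppose the result is true for r = p, so T(p) = (p + 1)p! - 1.
Then T(p+1) = T(p) + ((p + 1)(p + 1)!) = ((p + 1)p! - 1) + ((p + 1)(p + 1)!).
Simplifying, T(p+1) = ((p+1) + 1)(p+1)! - 1,
which is the closed form with r = p+1.
This completes the induction.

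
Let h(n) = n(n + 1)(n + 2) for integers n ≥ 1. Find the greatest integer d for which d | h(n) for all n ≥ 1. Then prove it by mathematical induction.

Computing the first values: h(1) = 6 and h(2) = 24; gcd(6, 24) = 6, so d ≤ 6.
We prove 6 | n(n + 1)(n + 2) for all n ≥ 1 by induction on n.
Base case (n = 1): h(1) = 6 = 6·(1), so 6 | h(1).
Inductive step: suppose the statement holds for some j ≥ 1, i.e. 6 | h(j). Then
h(j+1) − h(j) = (j+1)·(j+2)·(j+3) − j·(j+1)·(j+2) = (j+1)·(j+2)·[(j+3) − j] = 3·(j+1)·(j+2). The product of 2 consecutive integers is divisible by (2)! = 2, so h(j+1) − h(j) is divisible by 3·2 = 6. By the inductive hypothesis 6 | h(j), hence 6 | h(j+1).
By induction, the statement is established for all n ≥ 1.
Therefore the largest such d is 6.

d = 6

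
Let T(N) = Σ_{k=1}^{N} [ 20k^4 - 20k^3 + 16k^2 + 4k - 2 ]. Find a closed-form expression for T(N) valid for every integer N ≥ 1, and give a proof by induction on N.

T(N) = N(4N^4 + 5N^3 + 2N^2 + 5N + 2)

We claim T(N) = N(4N^4 + 5N^3 + 2N^2 + 5N + 2) for all N ≥ 1.
Base step (N = 1): T(1) = 18, and the closed form gives 18. They agree.
For the inductive step, assume it holds for an arbitrary k ≥ 1, so T(k) = k(4k^4 + 5k^3 + 2k^2 + 5k + 2).
Then T(k+1) = T(k) + (20k^4 + 60k^3 + 76k^2 + 56k + 18) = (k(4k^4 + 5k^3 + 2k^2 + 5k + 2)) + (20k^4 + 60k^3 + 76k^2 + 56k + 18).
Simplifying, T(k+1) = (k + 1)(4k^4 + 21k^3 + 41k^2 + 40k + 18) = (k+1)(4(k+1)^4 + 5(k+1)^3 + 2(k+1)^2 + 5(k+1) + 2),
which is the closed form with N = k+1.
This completes the induction.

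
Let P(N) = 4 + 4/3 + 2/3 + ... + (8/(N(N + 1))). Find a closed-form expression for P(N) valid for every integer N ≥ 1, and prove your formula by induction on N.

P(N) = 8N/(N + 1)

We claim P(N) = 8N/(N + 1) for all N ≥ 1.
Base step (N = 1): P(1) = 4, and the closed form gives 4. They agree.
Inductive step: assume the claim holds for N = i, so P(i) = 8i/(i + 1).
Then P(i+1) = P(i) + (8/((i + 1)(i + 2))) = (8i/(i + 1)) + (8/((i + 1)(i + 2))).
Simplifying, P(i+1) = 8(i + 1)/(i + 2) = 8(i+1)/((i+1) + 1),
which is the closed form with N = i+1.
By induction, the statement is established for all N ≥ 1.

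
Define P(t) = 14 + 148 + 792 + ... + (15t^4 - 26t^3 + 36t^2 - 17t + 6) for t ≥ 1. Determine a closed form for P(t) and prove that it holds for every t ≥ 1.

P(t) = t(3t^4 + t^3 + 4t^2 + 3t + 3)

We claim P(t) = t(3t^4 + t^3 + 4t^2 + 3t + 3) for all t ≥ 1.
When t = 1: P(1) = 14, and the closed form gives 14. They agree.
Inductive step: assume the claim holds for t = i, so P(i) = i(3i^4 + i^3 + 4i^2 + 3i + 3).
Then P(i+1) = P(i) + (15i^4 + 34i^3 + 48i^2 + 37i + 14) = (i(3i^4 + i^3 + 4i^2 + 3i + 3)) + (15i^4 + 34i^3 + 48i^2 + 37i + 14).
Simplifying, P(i+1) = (i + 1)(3i^4 + 13i^3 + 25i^2 + 26i + 14) = (i+1)(3(i+1)^4 + (i+1)^3 + 4(i+1)^2 + 3(i+1) + 3),
which is the closed form with t = i+1.
By induction, the statement is established for all t ≥ 1.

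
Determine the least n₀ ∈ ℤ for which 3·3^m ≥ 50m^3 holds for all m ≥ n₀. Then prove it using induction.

At m = 8: 19683 < 25600, so the inequality fails and n₀ ≥ 9. We prove 3·3^m ≥ 50m^3 for all m ≥ 9.
Base step (m = 9): 3·3^m = 59049 and 50m^3 = 36450, so 59049 ≥ 36450.
Suppose the result is true for m = i, so 3·3^i ≥ 50i^3.
Then 3·3^(i + 1) = 3·(3·3^i) ≥ 3·(50i^3).
Also, for i ≥ 9 we have 3·(50i^3) ≥ 50(i+1)^3, since 3 ≥ (1 + 1/i)^3 for all i ≥ 9.
Combining, 3·3^(i + 1) ≥ 50(i+1)^3.
This completes the induction.
Hence the smallest such n₀ is 9.

n₀ = 9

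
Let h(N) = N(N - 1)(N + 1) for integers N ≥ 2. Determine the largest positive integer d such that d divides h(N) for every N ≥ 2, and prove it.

Computing the first values: h(2) = 6 and h(3) = 24; gcd(6, 24) = 6, so d ≤ 6.
We prove 6 | N(N - 1)(N + 1) for all N ≥ 2 by induction on N.
Base step (N = 2): h(2) = 6 = 6·(1), so 6 | h(2).
Inductive step: suppose the statement holds for some p ≥ 2, i.e. 6 | h(p). Then
h(p+1) − h(p) = p·(p+1)·(p+2) − (p-1)·p·(p+1) = p·(p+1)·[(p+2) − (p-1)] = 3·p·(p+1). The product of 2 consecutive integers is divisible by (2)! = 2, so h(p+1) − h(p) is divisible by 3·2 = 6. By the inductive hypothesis 6 | h(p), hence 6 | h(p+1).
Hence, by induction on N, the claim holds for every N ≥ 2.
Therefore the largest such d is 6.

d = 6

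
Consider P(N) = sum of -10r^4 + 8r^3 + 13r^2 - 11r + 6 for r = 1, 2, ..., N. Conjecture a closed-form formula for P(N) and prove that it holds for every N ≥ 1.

P(N) = -N(2N^4 + 3N^3 - 5N^2 - 3N - 3)

We claim P(N) = -N(2N^4 + 3N^3 - 5N^2 - 3N - 3) for all N ≥ 1.
For the base case N = 1: P(1) = 6, and the closed form gives 6. They agree.
Inductive step: assume the claim holds for N = r, so P(r) = r(-2r^4 - 3r^3 + 5r^2 + 3r + 3).
Then P(r+1) = P(r) + (-10r^4 - 32r^3 - 23r^2 - r + 6) = (r(-2r^4 - 3r^3 + 5r^2 + 3r + 3)) + (-10r^4 - 32r^3 - 23r^2 - r + 6).
Simplifying, P(r+1) = -(r + 1)(2r^4 + 11r^3 + 16r^2 + 4r - 6) = -(r+1)(2(r+1)^4 + 3(r+1)^3 - 5(r+1)^2 - 3(r+1) - 3),
which is the closed form with N = r+1.
By induction, the statement is established for all N ≥ 1.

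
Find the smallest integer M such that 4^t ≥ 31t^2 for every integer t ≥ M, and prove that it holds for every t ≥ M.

At t = 4: 256 < 496, so the inequality fails and M ≥ 5. We prove 4^t ≥ 31t^2 for all t ≥ 5.
Base step (t = 5): 4^t = 1024 and 31t^2 = 775, so 1024 ≥ 775.
Inductive step: assume the claim holds for t = p, so 4^p ≥ 31p^2.
Then 4^(p + 1) = 4·(4^p) ≥ 4·(31p^2).
Also, for p ≥ 5 we have 4·(31p^2) ≥ 31(p+1)^2, since 4 ≥ (1 + 1/p)^2 for all p ≥ 5.
Combining, 4^(p + 1) ≥ 31(p+1)^2.
Hence, by induction on t, the claim holds for every t ≥ 5.
Hence the smallest such M is 5.

M = 5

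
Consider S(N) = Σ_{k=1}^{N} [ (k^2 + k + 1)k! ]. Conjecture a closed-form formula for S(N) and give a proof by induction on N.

S(N) = (N + 1)(N + 1)! - 1

We claim S(N) = (N + 1)(N + 1)! - 1 for all N ≥ 1.
When N = 1: S(1) = 3, and the closed form gives 3. They agree.
For the inductive step, assume it holds for an arbitrary k ≥ 1, so S(k) = (k + 1)(k + 1)! - 1.
Then S(k+1) = S(k) + ((k^2 + 3k + 3)(k + 1)!) = ((k + 1)(k + 1)! - 1) + ((k^2 + 3k + 3)(k + 1)!).
Simplifying, S(k+1) = ((k+1) + 1)((k+1) + 1)! - 1,
which is the closed form with N = k+1.
Hence, by induction on N, the claim holds for every N ≥ 1.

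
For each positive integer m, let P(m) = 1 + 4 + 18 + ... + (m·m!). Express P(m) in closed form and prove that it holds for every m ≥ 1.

We claim P(m) = (m + 1)m! - 1 for all m ≥ 1.
For the base case m = 1: P(1) = 1, and the closed form gives 1. They agree.
For the inductive step, assume it holds for an arbitrary k ≥ 1, so P(k) = (k + 1)k! - 1.
Then P(k+1) = P(k) + ((k + 1)(k + 1)!) = ((k + 1)k! - 1) + ((k + 1)(k + 1)!).
Simplifying, P(k+1) = ((k+1) + 1)(k+1)! - 1,
which is the closed form with m = k+1.
This completes the induction.

P(m) = (m + 1)m! - 1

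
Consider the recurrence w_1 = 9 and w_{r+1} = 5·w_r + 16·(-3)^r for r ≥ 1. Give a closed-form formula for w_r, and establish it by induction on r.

w_r = -2(-3)^r + 3·5^(r - 1)

Computing the first terms: w_1 = 9, w_2 = -3, w_3 = 129. This suggests w_r = -2(-3)^r + 3·5^(r - 1).
When r = 1: the formula gives 9 = 9 = w_1.
Inductive step: assume the claim holds for r = p, so w_p = -2(-3)^p + 3·5^(p - 1).
Then w_{p+1} = 5·w_p + 16·(-3)^p = 5·(-2(-3)^p + 3·5^(p - 1)) + 16·(-3)^p = -2(-3)^(p + 1) + 3·5^p = -2(-3)^(p+1) + 3·5^((p+1) - 1),
which is the claimed formula at r = p+1.
Hence, by induction on r, the claim holds for every r ≥ 1.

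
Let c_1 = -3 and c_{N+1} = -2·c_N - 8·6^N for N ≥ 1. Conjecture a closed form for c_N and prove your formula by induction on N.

c_N = 3(-2)^(N - 1) - 6^N

Computing the first terms: c_1 = -3, c_2 = -42, c_3 = -204. This suggests c_N = 3(-2)^(N - 1) - 6^N.
Base step (N = 1): the formula gives -3 = -3 = c_1.
Inductive step: assume the claim holds for N = k, so c_k = 3(-2)^(k - 1) - 6^k.
Then c_{k+1} = -2·c_k - 8·6^k = -2·(3(-2)^(k - 1) - 6^k) - 8·6^k = 3(-2)^k - 6^(k + 1) = 3(-2)^((k+1) - 1) - 6^(k+1),
which is the claimed formula at N = k+1.
Hence, by induction on N, the claim holds for every N ≥ 1.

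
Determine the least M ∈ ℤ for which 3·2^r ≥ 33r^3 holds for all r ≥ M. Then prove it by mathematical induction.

At r = 15: 98304 < 111375, so the inequality fails and M ≥ 16. We prove 3·2^r ≥ 33r^3 for all r ≥ 16.
For the base case r = 16: 3·2^r = 196608 and 33r^3 = 135168, so 196608 ≥ 135168.
Inductive step: suppose the statement holds for some p ≥ 16, so 3·2^p ≥ 33p^3.
Then 3·2^(p + 1) = 2·(3·2^p) ≥ 2·(33p^3).
Also, for p ≥ 16 we have 2·(33p^3) ≥ 33(p+1)^3, since 2 ≥ (1 + 1/p)^3 for all p ≥ 16.
Combining, 3·2^(p + 1) ≥ 33(p+1)^3.
Hence, by induction on r, the claim holds for every r ≥ 16.
Hence the smallest such M is 16.

M = 16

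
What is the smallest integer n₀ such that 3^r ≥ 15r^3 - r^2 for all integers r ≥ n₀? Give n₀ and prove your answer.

n₀ = 9

At r = 8: 6561 < 7616, so the inequality fails and n₀ ≥ 9. We prove 3^r ≥ 15r^3 - r^2 for all r ≥ 9.
Base step (r = 9): 3^r = 19683 and 15r^3 - r^2 = 10854, so 19683 ≥ 10854.
Inductive step: suppose the statement holds for some p ≥ 9, so 3^p ≥ 15p^3 - p^2.
Then 3^(p + 1) = 3·(3^p) ≥ 3·(15p^3 - p^2).
Also, for p ≥ 9 we have 3·(15p^3 - p^2) ≥ 15(p+1)^3 - (p+1)^2, since 3·(15p^3 - p^2) − (15(p+1)^3 - (p+1)^2) = 30p^3 - 47p^2 - 43p - 14, which is nonnegative for all p ≥ 9.
Combining, 3^(p + 1) ≥ 15(p+1)^3 - (p+1)^2.
By induction, the statement is established for all r ≥ 9.
Hence the smallest such n₀ is 9.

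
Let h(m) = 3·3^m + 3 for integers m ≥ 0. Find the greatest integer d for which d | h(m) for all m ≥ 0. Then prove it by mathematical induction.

Computing the first values: h(0) = 6 and h(1) = 12; gcd(6, 12) = 6, so d ≤ 6.
We prove 6 | 3·3^m + 3 for all m ≥ 0 by induction on m.
Base step (m = 0): h(0) = 6 = 6·(1), so 6 | h(0).
Inductive step: suppose the statement holds for some r ≥ 0, i.e. 6 | h(r). Then
h(r+1) = 3·3^(r+1) + 3 = 3·(3·3^r + 3) - 6 = 3·h(r) - 6. The first term is divisible by 6 by the inductive hypothesis, and -6 is divisible by 6. Hence 6 | h(r+1).
By the principle of mathematical induction, the result holds for all m ≥ 0.
Therefore the largest such d is 6.

d = 6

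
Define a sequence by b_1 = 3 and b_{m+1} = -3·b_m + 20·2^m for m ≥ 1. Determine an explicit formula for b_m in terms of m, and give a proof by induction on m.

Computing the first terms: b_1 = 3, b_2 = 31, b_3 = -13. This suggests b_m = -5(-3)^(m - 1) + 2^(m + 2).
Base step (m = 1): the formula gives 3 = 3 = b_1.
Inductive step: suppose the statement holds for some k ≥ 1, so b_k = -5(-3)^(k - 1) + 2^(k + 2).
Then b_{k+1} = -3·b_k + 20·2^k = -3·(-5(-3)^(k - 1) + 2^(k + 2)) + 20·2^k = -5(-3)^k + 2^(k + 3) = -5(-3)^((k+1) - 1) + 2^((k+1) + 2),
which is the claimed formula at m = k+1.
This completes the induction.

b_m = -5(-3)^(m - 1) + 2^(m + 2)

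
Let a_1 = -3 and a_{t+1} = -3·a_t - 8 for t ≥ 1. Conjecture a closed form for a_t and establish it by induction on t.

Computing the first terms: a_1 = -3, a_2 = 1, a_3 = -11. This suggests a_t = -(-3)^(t - 1) - 2.
For the base case t = 1: the formula gives -3 = -3 = a_1.
Inductive step: assume the claim holds for t = r, so a_r = -(-3)^(r - 1) - 2.
Then a_{r+1} = -3·a_r - 8 = -3·(-(-3)^(r - 1) - 2) - 8 = -(-3)^r - 2 = -(-3)^((r+1) - 1) - 2,
which is the claimed formula at t = r+1.
By induction, the statement is established for all t ≥ 1.

a_t = -(-3)^(t - 1) - 2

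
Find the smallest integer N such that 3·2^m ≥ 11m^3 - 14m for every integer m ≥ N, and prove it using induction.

N = 13

At m = 12: 12288 < 18840, so the inequality fails and N ≥ 13. We prove 3·2^m ≥ 11m^3 - 14m for all m ≥ 13.
Base case (m = 13): 3·2^m = 24576 and 11m^3 - 14m = 23985, so 24576 ≥ 23985.
Inductive step: suppose the statement holds for some p ≥ 13, so 3·2^p ≥ 11p^3 - 14p.
Then 3·2^(p + 1) = 2·(3·2^p) ≥ 2·(11p^3 - 14p).
Also, for p ≥ 13 we have 2·(11p^3 - 14p) ≥ 11(p+1)^3 - 14(p+1), since 2·(11p^3 - 14p) − (11(p+1)^3 - 14(p+1)) = 11p^3 - 33p^2 - 47p + 3, which is nonnegative for all p ≥ 13.
Combining, 3·2^(p + 1) ≥ 11(p+1)^3 - 14(p+1).
By induction, the statement is established for all m ≥ 13.
Hence the smallest such N is 13.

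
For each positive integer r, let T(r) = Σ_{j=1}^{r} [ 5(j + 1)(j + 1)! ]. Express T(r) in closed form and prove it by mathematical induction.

We claim T(r) = 5(r + 2)! - 10 for all r ≥ 1.
When r = 1: T(1) = 20, and the closed form gives 20. They agree.
Inductive step: suppose the statement holds for some j ≥ 1, so T(j) = 5(j + 2)! - 10.
Then T(j+1) = T(j) + (5(j + 2)(j + 2)!) = (5(j + 2)! - 10) + (5(j + 2)(j + 2)!).
Simplifying, T(j+1) = 5((j+1) + 2)! - 10,
which is the closed form with r = j+1.
By induction, the statement is established for all r ≥ 1.

T(r) = 5(r + 2)! - 10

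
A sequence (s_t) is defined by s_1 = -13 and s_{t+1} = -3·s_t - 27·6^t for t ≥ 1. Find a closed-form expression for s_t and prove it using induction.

s_t = 5(-3)^(t - 1) - 3·6^t

Computing the first terms: s_1 = -13, s_2 = -123, s_3 = -603. This suggests s_t = 5(-3)^(t - 1) - 3·6^t.
When t = 1: the formula gives -13 = -13 = s_1.
Inductive step: assume the claim holds for t = r, so s_r = 5(-3)^(r - 1) - 3·6^r.
Then s_{r+1} = -3·s_r - 27·6^r = -3·(5(-3)^(r - 1) - 3·6^r) - 27·6^r = 5(-3)^r - 3·6^(r + 1) = 5(-3)^((r+1) - 1) - 3·6^(r+1),
which is the claimed formula at t = r+1.
This completes the induction.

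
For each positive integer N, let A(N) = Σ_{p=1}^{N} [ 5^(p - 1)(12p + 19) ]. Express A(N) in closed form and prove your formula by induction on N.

A(N) = 5^N(3N + 4) - 4

We claim A(N) = 5^N(3N + 4) - 4 for all N ≥ 1.
When N = 1: A(1) = 31, and the closed form gives 31. They agree.
Inductive step: suppose the statement holds for some p ≥ 1, so A(p) = 5^p(3p + 4) - 4.
Then A(p+1) = A(p) + (5^p(12p + 31)) = (5^p(3p + 4) - 4) + (5^p(12p + 31)).
Simplifying, A(p+1) = 15·5^p·p + 35·5^p - 4 = 5^(p+1)(3(p+1) + 4) - 4,
which is the closed form with N = p+1.
By the principle of mathematical induction, the result holds for all N ≥ 1.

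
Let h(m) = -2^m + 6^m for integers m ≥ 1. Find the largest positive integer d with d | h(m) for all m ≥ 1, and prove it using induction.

d = 4

Computing the first values: h(1) = 4 and h(2) = 32; gcd(4, 32) = 4, so d ≤ 4.
We prove 4 | -2^m + 6^m for all m ≥ 1 by induction on m.
Base step (m = 1): h(1) = 4 = 4·(1), so 4 | h(1).
Inductive step: suppose the statement holds for some p ≥ 1, i.e. 4 | h(p). Then
6^{p+1} − 2^{p+1} = 6·6^p − 2·2^p = 6·(6^p − 2^p) + (4)·2^p. The first term is divisible by 4 by the inductive hypothesis, and the second term (4)·2^p is divisible by 4 since 4 | 4. Hence 4 | h(p+1).
By the principle of mathematical induction, the result holds for all m ≥ 1.
Therefore the largest such d is 4.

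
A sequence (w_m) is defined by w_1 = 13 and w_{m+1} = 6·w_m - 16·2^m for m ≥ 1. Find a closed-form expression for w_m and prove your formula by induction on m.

Computing the first terms: w_1 = 13, w_2 = 46, w_3 = 212. This suggests w_m = 2^(m + 2) + 5·6^(m - 1).
For the base case m = 1: the formula gives 13 = 13 = w_1.
Suppose the result is true for m = i, so w_i = 2^(i + 2) + 5·6^(i - 1).
Then w_{i+1} = 6·w_i - 16·2^i = 6·(2^(i + 2) + 5·6^(i - 1)) - 16·2^i = 2^(i + 3) + 5·6^i = 2^((i+1) + 2) + 5·6^((i+1) - 1),
which is the claimed formula at m = i+1.
By the principle of mathematical induction, the result holds for all m ≥ 1.

w_m = 2^(m + 2) + 5·6^(m - 1)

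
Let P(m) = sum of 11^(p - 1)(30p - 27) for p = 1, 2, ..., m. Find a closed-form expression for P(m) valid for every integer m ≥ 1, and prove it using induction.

We claim P(m) = 3·11^m(m - 1) + 3 for all m ≥ 1.
Base step (m = 1): P(1) = 3, and the closed form gives 3. They agree.
For the inductive step, assume it holds for an arbitrary p ≥ 1, so P(p) = 3·11^p(p - 1) + 3.
Then P(p+1) = P(p) + (11^p(30p + 3)) = (3·11^p(p - 1) + 3) + (11^p(30p + 3)).
Simplifying, P(p+1) = 33·11^p·p + 3 = 3·11^(p+1)((p+1) - 1) + 3,
which is the closed form with m = p+1.
By the principle of mathematical induction, the result holds for all m ≥ 1.

P(m) = 3·11^m(m - 1) + 3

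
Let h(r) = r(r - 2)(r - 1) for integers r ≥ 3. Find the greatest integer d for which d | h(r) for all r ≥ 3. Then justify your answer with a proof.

d = 6

Computing the first values: h(3) = 6 and h(4) = 24; gcd(6, 24) = 6, so d ≤ 6.
We prove 6 | r(r - 2)(r - 1) for all r ≥ 3 by induction on r.
Base case (r = 3): h(3) = 6 = 6·(1), so 6 | h(3).
For the inductive step, assume it holds for an arbitrary j ≥ 3, i.e. 6 | h(j). Then
h(j+1) − h(j) = (j-1)·j·(j+1) − (j-2)·(j-1)·j = (j-1)·j·[(j+1) − (j-2)] = 3·(j-1)·j. The product of 2 consecutive integers is divisible by (2)! = 2, so h(j+1) − h(j) is divisible by 3·2 = 6. By the inductive hypothesis 6 | h(j), hence 6 | h(j+1).
Hence, by induction on r, the claim holds for every r ≥ 3.
Therefore the largest such d is 6.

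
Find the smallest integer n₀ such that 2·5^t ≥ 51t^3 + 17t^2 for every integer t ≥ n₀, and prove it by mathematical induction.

At t = 5: 6250 < 6800, so the inequality fails and n₀ ≥ 6. We prove 2·5^t ≥ 51t^3 + 17t^2 for all t ≥ 6.
For the base case t = 6: 2·5^t = 31250 and 51t^3 + 17t^2 = 11628, so 31250 ≥ 11628.
Suppose the result is true for t = r, so 2·5^r ≥ 51r^3 + 17r^2.
Then 2·5^(r + 1) = 5·(2·5^r) ≥ 5·(51r^3 + 17r^2).
Also, for r ≥ 6 we have 5·(51r^3 + 17r^2) ≥ 51(r+1)^3 + 17(r+1)^2, since 5·(51r^3 + 17r^2) − (51(r+1)^3 + 17(r+1)^2) = 204r^3 - 85r^2 - 187r - 68, which is nonnegative for all r ≥ 6.
Combining, 2·5^(r + 1) ≥ 51(r+1)^3 + 17(r+1)^2.
Hence, by induction on t, the claim holds for every t ≥ 6.
Hence the smallest such n₀ is 6.

n₀ = 6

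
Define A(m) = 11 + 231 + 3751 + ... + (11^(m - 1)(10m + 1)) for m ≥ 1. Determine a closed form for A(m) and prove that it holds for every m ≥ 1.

We claim A(m) = 11^m·m for all m ≥ 1.
Base step (m = 1): A(1) = 11, and the closed form gives 11. They agree.
Inductive step: assume the claim holds for m = i, so A(i) = 11^i·i.
Then A(i+1) = A(i) + (11^i(10i + 11)) = (11^i·i) + (11^i(10i + 11)).
Simplifying, A(i+1) = 11^(i + 1)(i + 1) = 11^(i+1)·(i+1),
which is the closed form with m = i+1.
This completes the induction.

A(m) = 11^m·m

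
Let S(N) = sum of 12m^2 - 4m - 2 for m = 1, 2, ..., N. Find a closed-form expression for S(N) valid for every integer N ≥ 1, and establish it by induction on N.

We claim S(N) = 2N(2N^2 + 2N - 1) for all N ≥ 1.
Base case (N = 1): S(1) = 6, and the closed form gives 6. They agree.
Inductive step: assume the claim holds for N = m, so S(m) = 2m(2m^2 + 2m - 1).
Then S(m+1) = S(m) + (12m^2 + 20m + 6) = (2m(2m^2 + 2m - 1)) + (12m^2 + 20m + 6).
Simplifying, S(m+1) = 2(m + 1)(2m^2 + 6m + 3) = 2(m+1)(2(m+1)^2 + 2(m+1) - 1),
which is the closed form with N = m+1.
By induction, the statement is established for all N ≥ 1.

S(N) = 2N(2N^2 + 2N - 1)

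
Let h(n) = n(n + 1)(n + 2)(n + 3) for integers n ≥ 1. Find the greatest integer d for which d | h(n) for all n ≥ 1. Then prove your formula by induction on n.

Computing the first values: h(1) = 24 and h(2) = 120; gcd(24, 120) = 24, so d ≤ 24.
We prove 24 | n(n + 1)(n + 2)(n + 3) for all n ≥ 1 by induction on n.
Base step (n = 1): h(1) = 24 = 24·(1), so 24 | h(1).
For the inductive step, assume it holds for an arbitrary j ≥ 1, i.e. 24 | h(j). Then
h(j+1) − h(j) = (j+1)·(j+2)·(j+3)·(j+4) − j·(j+1)·(j+2)·(j+3) = (j+1)·(j+2)·(j+3)·[(j+4) − j] = 4·(j+1)·(j+2)·(j+3). The product of 3 consecutive integers is divisible by (3)! = 6, so h(j+1) − h(j) is divisible by 4·6 = 24. By the inductive hypothesis 24 | h(j), hence 24 | h(j+1).
Hence, by induction on n, the claim holds for every n ≥ 1.
Therefore the largest such d is 24.

d = 24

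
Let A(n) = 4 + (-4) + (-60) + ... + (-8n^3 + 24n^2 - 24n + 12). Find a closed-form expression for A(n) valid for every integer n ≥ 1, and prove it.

We claim A(n) = -2n(n - 2)(n^2 + 1) for all n ≥ 1.
Base step (n = 1): A(1) = 4, and the closed form gives 4. They agree.
For the inductive step, assume it holds for an arbitrary p ≥ 1, so A(p) = 2p(-p^3 + 2p^2 - p + 2).
Then A(p+1) = A(p) + (-8p^3 + 4) = (2p(-p^3 + 2p^2 - p + 2)) + (-8p^3 + 4).
Simplifying, A(p+1) = -2(p - 1)(p + 1)(p^2 + 2p + 2) = -2(p+1)((p+1) - 2)((p+1)^2 + 1),
which is the closed form with n = p+1.
This completes the induction.

A(n) = -2n(n - 2)(n^2 + 1)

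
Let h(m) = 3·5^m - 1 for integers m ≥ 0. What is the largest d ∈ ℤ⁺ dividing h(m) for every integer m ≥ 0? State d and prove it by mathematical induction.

Computing the first values: h(0) = 2 and h(1) = 14; gcd(2, 14) = 2, so d ≤ 2.
We prove 2 | 3·5^m - 1 for all m ≥ 0 by induction on m.
Base case (m = 0): h(0) = 2 = 2·(1), so 2 | h(0).
For the inductive step, assume it holds for an arbitrary k ≥ 0, i.e. 2 | h(k). Then
h(k+1) = 3·5^(k+1) - 1 = 5·(3·5^k - 1) + 4 = 5·h(k) + 4. The first term is divisible by 2 by the inductive hypothesis, and 4 is divisible by 2. Hence 2 | h(k+1).
Hence, by induction on m, the claim holds for every m ≥ 0.
Therefore the largest such d is 2.

d = 2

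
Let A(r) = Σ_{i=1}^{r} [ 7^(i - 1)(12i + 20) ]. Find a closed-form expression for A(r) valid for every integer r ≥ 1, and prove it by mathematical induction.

A(r) = 7^r(2r + 3) - 3

We claim A(r) = 7^r(2r + 3) - 3 for all r ≥ 1.
Base step (r = 1): A(1) = 32, and the closed form gives 32. They agree.
Suppose the result is true for r = i, so A(i) = 7^i(2i + 3) - 3.
Then A(i+1) = A(i) + (7^i(12i + 32)) = (7^i(2i + 3) - 3) + (7^i(12i + 32)).
Simplifying, A(i+1) = 14·7^i·i + 35·7^i - 3 = 7^(i+1)(2(i+1) + 3) - 3,
which is the closed form with r = i+1.
By the principle of mathematical induction, the result holds for all r ≥ 1.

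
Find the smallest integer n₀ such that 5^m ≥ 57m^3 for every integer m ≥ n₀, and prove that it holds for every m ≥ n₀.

At m = 5: 3125 < 7125, so the inequality fails and n₀ ≥ 6. We prove 5^m ≥ 57m^3 for all m ≥ 6.
For the base case m = 6: 5^m = 15625 and 57m^3 = 12312, so 15625 ≥ 12312.
Inductive step: assume the claim holds for m = j, so 5^j ≥ 57j^3.
Then 5^(j + 1) = 5·(5^j) ≥ 5·(57j^3).
Also, for j ≥ 6 we have 5·(57j^3) ≥ 57(j+1)^3, since 5 ≥ (1 + 1/j)^3 for all j ≥ 6.
Combining, 5^(j + 1) ≥ 57(j+1)^3.
This completes the induction.
Hence the smallest such n₀ is 6.

n₀ = 6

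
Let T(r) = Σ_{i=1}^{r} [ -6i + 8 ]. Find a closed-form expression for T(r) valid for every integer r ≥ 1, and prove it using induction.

We claim T(r) = -r(3r - 5) for all r ≥ 1.
For the base case r = 1: T(1) = 2, and the closed form gives 2. They agree.
Suppose the result is true for r = i, so T(i) = i(-3i + 5).
Then T(i+1) = T(i) + (-6i + 2) = (i(-3i + 5)) + (-6i + 2).
Simplifying, T(i+1) = -(i + 1)(3i - 2) = -(i+1)(3(i+1) - 5),
which is the closed form with r = i+1.
Hence, by induction on r, the claim holds for every r ≥ 1.

T(r) = -r(3r - 5)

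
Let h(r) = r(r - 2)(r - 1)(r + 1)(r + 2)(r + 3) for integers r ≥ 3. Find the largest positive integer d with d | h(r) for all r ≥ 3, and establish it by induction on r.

Computing the first values: h(3) = 720 and h(4) = 5040; gcd(720, 5040) = 720, so d ≤ 720.
We prove 720 | r(r - 2)(r - 1)(r + 1)(r + 2)(r + 3) for all r ≥ 3 by induction on r.
When r = 3: h(3) = 720 = 720·(1), so 720 | h(3).
For the inductive step, assume it holds for an arbitrary i ≥ 3, i.e. 720 | h(i). Then
h(i+1) − h(i) = (i-1)·i·(i+1)·(i+2)·(i+3)·(i+4) − (i-2)·(i-1)·i·(i+1)·(i+2)·(i+3) = (i-1)·i·(i+1)·(i+2)·(i+3)·[(i+4) − (i-2)] = 6·(i-1)·i·(i+1)·(i+2)·(i+3). The product of 5 consecutive integers is divisible by (5)! = 120, so h(i+1) − h(i) is divisible by 6·120 = 720. By the inductive hypothesis 720 | h(i), hence 720 | h(i+1).
By induction, the statement is established for all r ≥ 3.
Therefore the largest such d is 720.

d = 720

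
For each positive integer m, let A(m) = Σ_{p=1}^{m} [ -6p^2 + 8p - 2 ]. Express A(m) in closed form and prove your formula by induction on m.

We claim A(m) = -m(m - 1)(2m + 1) for all m ≥ 1.
Base step (m = 1): A(1) = 0, and the closed form gives 0. They agree.
Inductive step: suppose the statement holds for some p ≥ 1, so A(p) = p(-2p^2 + p + 1).
Then A(p+1) = A(p) + (2p(-3p - 2)) = (p(-2p^2 + p + 1)) + (2p(-3p - 2)).
Simplifying, A(p+1) = -p(p + 1)(2p + 3) = -(p+1)((p+1) - 1)(2(p+1) + 1),
which is the closed form with m = p+1.
By the principle of mathematical induction, the result holds for all m ≥ 1.

A(m) = -m(m - 1)(2m + 1)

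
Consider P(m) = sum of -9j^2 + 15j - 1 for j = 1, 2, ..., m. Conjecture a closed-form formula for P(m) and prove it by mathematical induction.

We claim P(m) = -m(3m^2 - 3m - 5) for all m ≥ 1.
Base step (m = 1): P(1) = 5, and the closed form gives 5. They agree.
For the inductive step, assume it holds for an arbitrary j ≥ 1, so P(j) = j(-3j^2 + 3j + 5).
Then P(j+1) = P(j) + (-9j^2 - 3j + 5) = (j(-3j^2 + 3j + 5)) + (-9j^2 - 3j + 5).
Simplifying, P(j+1) = -(j + 1)(3j^2 + 3j - 5) = -(j+1)(3(j+1)^2 - 3(j+1) - 5),
which is the closed form with m = j+1.
By the principle of mathematical induction, the result holds for all m ≥ 1.

P(m) = -m(3m^2 - 3m - 5)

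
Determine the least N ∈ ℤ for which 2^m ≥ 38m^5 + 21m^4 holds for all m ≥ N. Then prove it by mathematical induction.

At m = 29: 536870912 < 794276563, so the inequality fails and N ≥ 30. We prove 2^m ≥ 38m^5 + 21m^4 for all m ≥ 30.
For the base case m = 30: 2^m = 1073741824 and 38m^5 + 21m^4 = 940410000, so 1073741824 ≥ 940410000.
For the inductive step, assume it holds for an arbitrary r ≥ 30, so 2^r ≥ 38r^5 + 21r^4.
Then 2^(r + 1) = 2·(2^r) ≥ 2·(38r^5 + 21r^4).
Also, for r ≥ 30 we have 2·(38r^5 + 21r^4) ≥ 38(r+1)^5 + 21(r+1)^4, since 2·(38r^5 + 21r^4) − (38(r+1)^5 + 21(r+1)^4) = 38r^5 - 169r^4 - 464r^3 - 506r^2 - 274r - 59, which is nonnegative for all r ≥ 30.
Combining, 2^(r + 1) ≥ 38(r+1)^5 + 21(r+1)^4.
This completes the induction.
Hence the smallest such N is 30.

N = 30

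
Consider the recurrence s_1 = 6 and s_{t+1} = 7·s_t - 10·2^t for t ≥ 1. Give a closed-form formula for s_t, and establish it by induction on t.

s_t = 2^(t + 1) + 2·7^(t - 1)

Computing the first terms: s_1 = 6, s_2 = 22, s_3 = 114. This suggests s_t = 2^(t + 1) + 2·7^(t - 1).
When t = 1: the formula gives 6 = 6 = s_1.
Inductive step: assume the claim holds for t = p, so s_p = 2^(p + 1) + 2·7^(p - 1).
Then s_{p+1} = 7·s_p - 10·2^p = 7·(2^(p + 1) + 2·7^(p - 1)) - 10·2^p = 2^(p + 2) + 2·7^p = 2^((p+1) + 1) + 2·7^((p+1) - 1),
which is the claimed formula at t = p+1.
Hence, by induction on t, the claim holds for every t ≥ 1.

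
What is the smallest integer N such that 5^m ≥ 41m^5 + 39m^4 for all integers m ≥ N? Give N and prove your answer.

N = 10

At m = 9: 1953125 < 2676888, so the inequality fails and N ≥ 10. We prove 5^m ≥ 41m^5 + 39m^4 for all m ≥ 10.
Base step (m = 10): 5^m = 9765625 and 41m^5 + 39m^4 = 4490000, so 9765625 ≥ 4490000.
Inductive step: assume the claim holds for m = i, so 5^i ≥ 41i^5 + 39i^4.
Then 5^(i + 1) = 5·(5^i) ≥ 5·(41i^5 + 39i^4).
Also, for i ≥ 10 we have 5·(41i^5 + 39i^4) ≥ 41(i+1)^5 + 39(i+1)^4, since 5·(41i^5 + 39i^4) − (41(i+1)^5 + 39(i+1)^4) = 164i^5 - 49i^4 - 566i^3 - 644i^2 - 361i - 80, which is nonnegative for all i ≥ 10.
Combining, 5^(i + 1) ≥ 41(i+1)^5 + 39(i+1)^4.
By the principle of mathematical induction, the result holds for all m ≥ 10.
Hence the smallest such N is 10.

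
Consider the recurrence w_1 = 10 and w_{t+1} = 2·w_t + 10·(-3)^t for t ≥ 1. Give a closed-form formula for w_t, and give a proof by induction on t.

Computing the first terms: w_1 = 10, w_2 = -10, w_3 = 70. This suggests w_t = -2(-3)^t + 2^(t + 1).
Base step (t = 1): the formula gives 10 = 10 = w_1.
Inductive step: assume the claim holds for t = r, so w_r = -2(-3)^r + 2^(r + 1).
Then w_{r+1} = 2·w_r + 10·(-3)^r = 2·(-2(-3)^r + 2^(r + 1)) + 10·(-3)^r = -2(-3)^(r + 1) + 2^(r + 2) = -2(-3)^(r+1) + 2^((r+1) + 1),
which is the claimed formula at t = r+1.
By the principle of mathematical induction, the result holds for all t ≥ 1.

w_t = -2(-3)^t + 2^(t + 1)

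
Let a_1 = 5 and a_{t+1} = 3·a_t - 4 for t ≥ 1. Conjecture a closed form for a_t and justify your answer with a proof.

Computing the first terms: a_1 = 5, a_2 = 11, a_3 = 29. This suggests a_t = 3^t + 2.
When t = 1: the formula gives 5 = 5 = a_1.
Inductive step: suppose the statement holds for some k ≥ 1, so a_k = 3^k + 2.
Then a_{k+1} = 3·a_k - 4 = 3·(3^k + 2) - 4 = 3^(k + 1) + 2,
which is the claimed formula at t = k+1.
This completes the induction.

a_t = 3^t + 2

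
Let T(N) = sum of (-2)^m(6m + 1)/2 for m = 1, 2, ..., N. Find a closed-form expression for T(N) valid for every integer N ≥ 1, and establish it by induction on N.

T(N) = (-2)^N(2N + 1) - 1

We claim T(N) = (-2)^N(2N + 1) - 1 for all N ≥ 1.
For the base case N = 1: T(1) = -7, and the closed form gives -7. They agree.
Inductive step: assume the claim holds for N = m, so T(m) = (-2)^m(2m + 1) - 1.
Then T(m+1) = T(m) + ((-2)^m(-6m - 7)) = ((-2)^m(2m + 1) - 1) + ((-2)^m(-6m - 7)).
Simplifying, T(m+1) = -4(-2)^m·m - 6(-2)^m - 1 = (-2)^(m+1)(2(m+1) + 1) - 1,
which is the closed form with N = m+1.
By the principle of mathematical induction, the result holds for all N ≥ 1.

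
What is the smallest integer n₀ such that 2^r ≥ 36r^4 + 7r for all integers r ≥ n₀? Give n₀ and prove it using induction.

At r = 23: 8388608 < 10074437, so the inequality fails and n₀ ≥ 24. We prove 2^r ≥ 36r^4 + 7r for all r ≥ 24.
Base case (r = 24): 2^r = 16777216 and 36r^4 + 7r = 11944104, so 16777216 ≥ 11944104.
Inductive step: suppose the statement holds for some k ≥ 24, so 2^k ≥ 36k^4 + 7k.
Then 2^(k + 1) = 2·(2^k) ≥ 2·(36k^4 + 7k).
Also, for k ≥ 24 we have 2·(36k^4 + 7k) ≥ 36(k+1)^4 + 7(k+1), since 2·(36k^4 + 7k) − (36(k+1)^4 + 7(k+1)) = 36k^4 - 144k^3 - 216k^2 - 137k - 43, which is nonnegative for all k ≥ 24.
Combining, 2^(k + 1) ≥ 36(k+1)^4 + 7(k+1).
This completes the induction.
Hence the smallest such n₀ is 24.

n₀ = 24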